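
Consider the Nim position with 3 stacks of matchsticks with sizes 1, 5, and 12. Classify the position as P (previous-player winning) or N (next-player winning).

Compute the nim-sum pairwise:
1 ^ 5 = 4
4 ^ 12 = 8
The nim-sum is 8 ≠ 0, so this is an N-position: the player to move can win.

N-position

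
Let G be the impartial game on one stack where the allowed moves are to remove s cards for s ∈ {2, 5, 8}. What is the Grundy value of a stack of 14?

0

Build the Grundy sequence with g(k) = mex{g(k−s) : s ∈ {2, 5, 8}, s ≤ k}:
g(0) = mex{} = 0
g(1) = mex{} = 0
g(2) = mex{0} = 1
g(3) = mex{0} = 1
g(4) = mex{1} = 0
g(5) = mex{0,1} = 2
g(6) = mex{0} = 1
g(7) = mex{1,2} = 0
g(8) = mex{0,1} = 2
g(9) = mex{0} = 1
g(10) = mex{1,2} = 0
g(11) = mex{1} = 0
g(12) = mex{0} = 1
g(13) = mex{0,2} = 1
g(14) = mex{1} = 0
So g(14) = 0.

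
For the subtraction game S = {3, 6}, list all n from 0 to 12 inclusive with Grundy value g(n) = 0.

0, 1, 2, 9, 10, 11

Grundy values for subtraction set {3, 6}:
k:     0  1  2  3  4  5  6  7  8  9 10 11 12
g(k):  0  0  0  1  1  1  2  2  2  0  0  0  1
The P-positions (g = 0) in 0..12 are 0, 1, 2, 9, 10, 11.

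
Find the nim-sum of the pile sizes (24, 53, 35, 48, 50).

12

Nim-sum: 24 ^ 53 ^ 35 ^ 48 ^ 50 = 12.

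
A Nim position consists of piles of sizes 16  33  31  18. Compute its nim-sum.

60

Nim-sum: 16 ^ 33 ^ 31 ^ 18 = 60.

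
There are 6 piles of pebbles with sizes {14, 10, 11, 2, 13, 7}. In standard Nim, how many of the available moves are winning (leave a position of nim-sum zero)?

3

Compute the nim-sum pairwise:
14 ^ 10 = 4
4 ^ 11 = 15
15 ^ 2 = 13
13 ^ 13 = 0
0 ^ 7 = 7
The overall nim-sum is X = 7. A pile of size p has a winning move iff p XOR X < p (reduce it to p XOR X).
  14: 14 XOR 7 = 9 < 14 — winning move (to 9).
  10: 10 XOR 7 = 13 ≥ 10 — no move.
  11: 11 XOR 7 = 12 ≥ 11 — no move.
  2: 2 XOR 7 = 5 ≥ 2 — no move.
  13: 13 XOR 7 = 10 < 13 — winning move (to 10).
  7: 7 XOR 7 = 0 < 7 — winning move (to 0).
That gives 3 winning moves.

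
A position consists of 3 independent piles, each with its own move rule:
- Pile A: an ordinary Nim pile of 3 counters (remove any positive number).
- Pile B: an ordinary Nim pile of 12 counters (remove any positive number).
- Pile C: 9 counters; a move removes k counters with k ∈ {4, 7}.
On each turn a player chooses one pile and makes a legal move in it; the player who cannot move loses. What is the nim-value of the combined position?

Pile A is a plain Nim pile of size 3, so its Grundy value is 3.
Pile B is a plain Nim pile of size 12, so its Grundy value is 12.
Build the Grundy sequence for pile C with g(k) = mex{g(k−s) : s ∈ {4, 7}, s ≤ k}:
k:     0  1  2  3  4  5  6  7  8  9
g(k):  0  0  0  0  1  1  1  1  2  2
So g(9) = 2.
The value of a disjunctive sum is the nim-sum of the parts.
Combined value = 3 ⊕ 12 ⊕ 2 = 13.

13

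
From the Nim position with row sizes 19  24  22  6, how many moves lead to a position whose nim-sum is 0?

Nim-sum: 19 ⊕ 24 ⊕ 22 ⊕ 6 = 27.
The overall nim-sum is X = 27. A row of size p has a winning move iff p XOR X < p (reduce it to p XOR X).
  19: 19 XOR 27 = 8 < 19 — winning move (to 8).
  24: 24 XOR 27 = 3 < 24 — winning move (to 3).
  22: 22 XOR 27 = 13 < 22 — winning move (to 13).
  6: 6 XOR 27 = 29 ≥ 6 — no move.
That gives 3 winning moves.

3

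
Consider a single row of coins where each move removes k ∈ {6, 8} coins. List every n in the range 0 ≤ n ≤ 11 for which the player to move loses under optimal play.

Grundy values for subtraction set {6, 8}:
k:     0  1  2  3  4  5  6  7  8  9 10 11
g(k):  0  0  0  0  0  0  1  1  1  1  1  1
The P-positions (g = 0) in 0..11 are 0, 1, 2, 3, 4, 5.

0, 1, 2, 3, 4, 5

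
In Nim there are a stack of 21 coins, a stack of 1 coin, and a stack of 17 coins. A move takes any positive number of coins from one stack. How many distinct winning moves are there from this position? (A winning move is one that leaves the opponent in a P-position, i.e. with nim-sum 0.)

Nim-sum: 21 ^ 1 ^ 17 = 5.
The overall nim-sum is X = 5. A stack of size p has a winning move iff p XOR X < p (reduce it to p XOR X).
  21: 21 XOR 5 = 16 < 21 — winning move (to 16).
  1: 1 XOR 5 = 4 ≥ 1 — no move.
  17: 17 XOR 5 = 20 ≥ 17 — no move.
That gives 1 winning move.

1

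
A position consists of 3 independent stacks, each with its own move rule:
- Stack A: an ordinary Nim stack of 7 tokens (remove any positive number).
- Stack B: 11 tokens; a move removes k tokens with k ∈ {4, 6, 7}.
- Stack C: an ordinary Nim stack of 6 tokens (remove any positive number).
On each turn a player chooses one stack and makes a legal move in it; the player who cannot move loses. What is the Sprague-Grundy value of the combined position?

1

Stack A is a plain Nim stack of size 7, so its Grundy value is 7.
For stack B, compute g(0), g(1), … with moves {4, 6, 7}:
g(0) = mex{} = 0
g(1) = mex{} = 0
g(2) = mex{} = 0
g(3) = mex{} = 0
g(4) = mex{0} = 1
g(5) = mex{0} = 1
g(6) = mex{0} = 1
g(7) = mex{0} = 1
g(8) = mex{0,1} = 2
g(9) = mex{0,1} = 2
g(10) = mex{0,1} = 2
g(11) = mex{1} = 0
So g(11) = 0.
Stack C is a plain Nim stack of size 6, so its Grundy value is 6.
By the Sprague-Grundy theorem, the Grundy value of a sum of independent games is the XOR of the component values.
Combined value = 7 ⊕ 0 ⊕ 6 = 1.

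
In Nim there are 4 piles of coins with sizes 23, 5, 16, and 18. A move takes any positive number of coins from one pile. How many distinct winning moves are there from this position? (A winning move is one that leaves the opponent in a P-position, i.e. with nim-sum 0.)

Bitwise XOR of the heap sizes:
  10111  (23)
  00101  (5)
  10000  (16)
  10010  (18)
  -----
  10000  (16)
The overall nim-sum is X = 16. A pile of size p has a winning move iff p XOR X < p (reduce it to p XOR X).
  23: 23 XOR 16 = 7 < 23 — winning move (to 7).
  5: 5 XOR 16 = 21 ≥ 5 — no move.
  16: 16 XOR 16 = 0 < 16 — winning move (to 0).
  18: 18 XOR 16 = 2 < 18 — winning move (to 2).
That gives 3 winning moves.

3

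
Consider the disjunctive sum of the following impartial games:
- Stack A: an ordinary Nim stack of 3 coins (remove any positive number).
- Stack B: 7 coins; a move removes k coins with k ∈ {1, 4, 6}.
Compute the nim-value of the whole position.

Stack A is a plain Nim stack of size 3, so its Grundy value is 3.
Grundy values for stack B (subtraction set {1, 4, 6}):
g(0) = mex{} = 0
g(1) = mex{0} = 1
g(2) = mex{1} = 0
g(3) = mex{0} = 1
g(4) = mex{0,1} = 2
g(5) = mex{1,2} = 0
g(6) = mex{0} = 1
g(7) = mex{1} = 0
So g(7) = 0.
The value of a disjunctive sum is the nim-sum of the parts.
Combined value = 3 ⊕ 0 = 3.

3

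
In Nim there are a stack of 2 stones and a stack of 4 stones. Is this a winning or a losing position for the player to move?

Nim-sum: 2 ^ 4 = 6.
The nim-sum is 6 ≠ 0, so this is an N-position: the player to move can win.

Winning position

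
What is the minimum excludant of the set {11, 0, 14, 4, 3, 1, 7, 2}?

5

The values 0, 1, 2, 3, 4 are all present; 5 is the first non-negative integer missing from the set.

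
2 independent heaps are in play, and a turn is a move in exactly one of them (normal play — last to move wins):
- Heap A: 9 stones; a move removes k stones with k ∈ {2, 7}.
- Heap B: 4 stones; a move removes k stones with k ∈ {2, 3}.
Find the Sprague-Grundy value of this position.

2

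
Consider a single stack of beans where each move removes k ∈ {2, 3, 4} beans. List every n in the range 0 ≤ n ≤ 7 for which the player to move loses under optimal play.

0, 1, 6, 7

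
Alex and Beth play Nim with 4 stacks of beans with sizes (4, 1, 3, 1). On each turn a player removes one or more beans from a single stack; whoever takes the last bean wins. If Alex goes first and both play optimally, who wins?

Alex wins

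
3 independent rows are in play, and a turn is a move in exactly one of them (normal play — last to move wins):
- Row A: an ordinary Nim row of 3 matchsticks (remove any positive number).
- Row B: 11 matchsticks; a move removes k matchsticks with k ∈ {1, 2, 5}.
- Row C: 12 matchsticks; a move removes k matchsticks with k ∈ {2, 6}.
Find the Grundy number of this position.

1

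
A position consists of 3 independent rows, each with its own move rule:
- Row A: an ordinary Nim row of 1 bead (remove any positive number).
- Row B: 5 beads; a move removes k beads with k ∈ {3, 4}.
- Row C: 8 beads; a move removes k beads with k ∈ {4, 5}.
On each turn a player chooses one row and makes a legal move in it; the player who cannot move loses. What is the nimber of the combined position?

Row A is a plain Nim row of size 1, so its Grundy value is 1.
For row B, compute g(0), g(1), … with moves {3, 4}:
g(0) = mex{} = 0
g(1) = mex{} = 0
g(2) = mex{} = 0
g(3) = mex{0} = 1
g(4) = mex{0} = 1
g(5) = mex{0} = 1
So g(5) = 1.
Grundy values for row C (subtraction set {4, 5}):
k:     0  1  2  3  4  5  6  7  8
g(k):  0  0  0  0  1  1  1  1  2
So g(8) = 2.
By the Sprague-Grundy theorem, the Grundy value of a sum of independent games is the XOR of the component values.
Combined value = 1 XOR 1 XOR 2 = 2.

2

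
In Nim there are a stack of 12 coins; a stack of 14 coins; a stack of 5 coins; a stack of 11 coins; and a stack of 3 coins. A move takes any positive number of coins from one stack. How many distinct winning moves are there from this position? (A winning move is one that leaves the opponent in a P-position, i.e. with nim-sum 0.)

3

Write each in binary and XOR column by column:
  1100  (12)
  1110  (14)
  0101  (5)
  1011  (11)
  0011  (3)
  ----
  1111  (15)
The overall nim-sum is X = 15. A stack of size p has a winning move iff p XOR X < p (reduce it to p XOR X).
  12: 12 XOR 15 = 3 < 12 — winning move (to 3).
  14: 14 XOR 15 = 1 < 14 — winning move (to 1).
  5: 5 XOR 15 = 10 ≥ 5 — no move.
  11: 11 XOR 15 = 4 < 11 — winning move (to 4).
  3: 3 XOR 15 = 12 ≥ 3 — no move.
That gives 3 winning moves.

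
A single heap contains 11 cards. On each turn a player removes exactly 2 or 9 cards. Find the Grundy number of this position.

Build the Grundy sequence with g(k) = mex{g(k−s) : s ∈ {2, 9}, s ≤ k}:
k:     0  1  2  3  4  5  6  7  8  9 10 11
g(k):  0  0  1  1  0  0  1  1  0  2  1  0
So g(11) = 0.

0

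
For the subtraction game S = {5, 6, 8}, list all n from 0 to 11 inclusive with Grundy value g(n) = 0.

0, 1, 2, 3, 4

Build the Grundy sequence with g(k) = mex{g(k−s) : s ∈ {5, 6, 8}, s ≤ k}:
k:     0  1  2  3  4  5  6  7  8  9 10 11
g(k):  0  0  0  0  0  1  1  1  1  1  2  2
The P-positions (g = 0) in 0..11 are 0, 1, 2, 3, 4.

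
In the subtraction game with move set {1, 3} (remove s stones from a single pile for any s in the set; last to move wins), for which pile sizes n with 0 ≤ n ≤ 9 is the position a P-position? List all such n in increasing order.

Compute g(0), g(1), … for moves {1, 3}:
k:     0  1  2  3  4  5  6  7  8  9
g(k):  0  1  0  1  0  1  0  1  0  1
The P-positions (g = 0) in 0..9 are 0, 2, 4, 6, 8.

0, 2, 4, 6, 8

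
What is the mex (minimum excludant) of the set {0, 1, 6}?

2

The values 0, 1 are all present; 2 is the first non-negative integer missing from the set.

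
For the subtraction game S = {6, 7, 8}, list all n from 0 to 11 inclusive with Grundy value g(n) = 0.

Build the Grundy sequence with g(k) = mex{g(k−s) : s ∈ {6, 7, 8}, s ≤ k}:
g(0) = mex{} = 0
g(1) = mex{} = 0
g(2) = mex{} = 0
g(3) = mex{} = 0
g(4) = mex{} = 0
g(5) = mex{} = 0
g(6) = mex{0} = 1
g(7) = mex{0} = 1
g(8) = mex{0} = 1
g(9) = mex{0} = 1
g(10) = mex{0} = 1
g(11) = mex{0} = 1
The P-positions (g = 0) in 0..11 are 0, 1, 2, 3, 4, 5.

0, 1, 2, 3, 4, 5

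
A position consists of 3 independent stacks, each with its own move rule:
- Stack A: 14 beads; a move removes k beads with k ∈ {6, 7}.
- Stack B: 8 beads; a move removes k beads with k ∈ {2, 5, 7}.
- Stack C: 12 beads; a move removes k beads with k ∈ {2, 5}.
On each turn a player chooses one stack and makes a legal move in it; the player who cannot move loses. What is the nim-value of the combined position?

Build the Grundy sequence for stack A with g(k) = mex{g(k−s) : s ∈ {6, 7}, s ≤ k}:
k:     0  1  2  3  4  5  6  7  8  9 10 11 12 13 14
g(k):  0  0  0  0  0  0  1  1  1  1  1  1  2  0  0
So g(14) = 0.
Grundy values for stack B (subtraction set {2, 5, 7}):
k:     0  1  2  3  4  5  6  7  8
g(k):  0  0  1  1  0  2  1  3  2
So g(8) = 2.
Grundy values for stack C (subtraction set {2, 5}):
k:     0  1  2  3  4  5  6  7  8  9 10 11 12
g(k):  0  0  1  1  0  2  1  0  0  1  1  0  2
So g(12) = 2.
By the Sprague-Grundy theorem, the Grundy value of a sum of independent games is the XOR of the component values.
Combined value = 0 XOR 2 XOR 2 = 0.

0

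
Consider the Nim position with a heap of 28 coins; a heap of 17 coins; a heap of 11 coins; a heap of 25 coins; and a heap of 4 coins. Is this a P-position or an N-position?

N-position

Compute the nim-sum pairwise:
28 ^ 17 = 13
13 ^ 11 = 6
6 ^ 25 = 31
31 ^ 4 = 27
The nim-sum is 27 ≠ 0, so this is an N-position: the player to move can win.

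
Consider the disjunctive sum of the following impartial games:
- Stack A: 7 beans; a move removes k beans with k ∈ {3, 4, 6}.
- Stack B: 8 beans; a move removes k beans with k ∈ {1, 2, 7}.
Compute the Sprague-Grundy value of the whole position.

0

Build the Grundy sequence for stack A with g(k) = mex{g(k−s) : s ∈ {3, 4, 6}, s ≤ k}:
k:     0  1  2  3  4  5  6  7
g(k):  0  0  0  1  1  1  2  2
So g(7) = 2.
Build the Grundy sequence for stack B with g(k) = mex{g(k−s) : s ∈ {1, 2, 7}, s ≤ k}:
k:     0  1  2  3  4  5  6  7  8
g(k):  0  1  2  0  1  2  0  1  2
So g(8) = 2.
By the Sprague-Grundy theorem, the Grundy value of a sum of independent games is the XOR of the component values.
Combined value = 2 ⊕ 2 = 0.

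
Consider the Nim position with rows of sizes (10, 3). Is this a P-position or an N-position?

N-position

Nim-sum: 10 ⊕ 3 = 9.
The nim-sum is 9 ≠ 0, so this is an N-position: the player to move can win.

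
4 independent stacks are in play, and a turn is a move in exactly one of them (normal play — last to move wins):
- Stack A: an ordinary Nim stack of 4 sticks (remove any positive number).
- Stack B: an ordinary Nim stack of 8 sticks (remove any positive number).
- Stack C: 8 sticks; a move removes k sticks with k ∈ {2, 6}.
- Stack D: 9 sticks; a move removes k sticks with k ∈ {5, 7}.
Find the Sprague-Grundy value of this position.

Stack A is a plain Nim stack of size 4, so its Grundy value is 4.
Stack B is a plain Nim stack of size 8, so its Grundy value is 8.
For stack C, compute g(0), g(1), … with moves {2, 6}:
g(0) = mex{} = 0
g(1) = mex{} = 0
g(2) = mex{0} = 1
g(3) = mex{0} = 1
g(4) = mex{1} = 0
g(5) = mex{1} = 0
g(6) = mex{0} = 1
g(7) = mex{0} = 1
g(8) = mex{1} = 0
So g(8) = 0.
Build the Grundy sequence for stack D with g(k) = mex{g(k−s) : s ∈ {5, 7}, s ≤ k}:
g(0) = mex{} = 0
g(1) = mex{} = 0
g(2) = mex{} = 0
g(3) = mex{} = 0
g(4) = mex{} = 0
g(5) = mex{0} = 1
g(6) = mex{0} = 1
g(7) = mex{0} = 1
g(8) = mex{0} = 1
g(9) = mex{0} = 1
So g(9) = 1.
The value of a disjunctive sum is the nim-sum of the parts.
Combined value = 4 ⊕ 8 ⊕ 0 ⊕ 1 = 13.

13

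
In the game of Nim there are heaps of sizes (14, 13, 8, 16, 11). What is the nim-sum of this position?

16

Write each in binary and XOR column by column:
  01110  (14)
  01101  (13)
  01000  (8)
  10000  (16)
  01011  (11)
  -----
  10000  (16)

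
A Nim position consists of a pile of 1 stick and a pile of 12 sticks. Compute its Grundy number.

13

Nim-sum: 1 XOR 12 = 13.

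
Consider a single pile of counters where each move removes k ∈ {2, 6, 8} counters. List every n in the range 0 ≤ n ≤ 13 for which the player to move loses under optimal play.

Compute g(0), g(1), … for moves {2, 6, 8}:
g(0) = mex{} = 0
g(1) = mex{} = 0
g(2) = mex{0} = 1
g(3) = mex{0} = 1
g(4) = mex{1} = 0
g(5) = mex{1} = 0
g(6) = mex{0} = 1
g(7) = mex{0} = 1
g(8) = mex{0,1} = 2
g(9) = mex{0,1} = 2
g(10) = mex{0,1,2} = 3
g(11) = mex{0,1,2} = 3
g(12) = mex{0,1,3} = 2
g(13) = mex{0,1,3} = 2
The P-positions (g = 0) in 0..13 are 0, 1, 4, 5.

0, 1, 4, 5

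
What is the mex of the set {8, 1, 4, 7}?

0 is not in the set, so the mex is 0.

0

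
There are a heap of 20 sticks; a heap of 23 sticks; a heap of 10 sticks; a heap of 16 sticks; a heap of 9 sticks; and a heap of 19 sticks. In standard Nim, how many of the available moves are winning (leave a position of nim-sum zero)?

3

Nim-sum: 20 ^ 23 ^ 10 ^ 16 ^ 9 ^ 19 = 3.
The overall nim-sum is X = 3. A heap of size p has a winning move iff p XOR X < p (reduce it to p XOR X).
  20: 20 XOR 3 = 23 ≥ 20 — no move.
  23: 23 XOR 3 = 20 < 23 — winning move (to 20).
  10: 10 XOR 3 = 9 < 10 — winning move (to 9).
  16: 16 XOR 3 = 19 ≥ 16 — no move.
  9: 9 XOR 3 = 10 ≥ 9 — no move.
  19: 19 XOR 3 = 16 < 19 — winning move (to 16).
That gives 3 winning moves.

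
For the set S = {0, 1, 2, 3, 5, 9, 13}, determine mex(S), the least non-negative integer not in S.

4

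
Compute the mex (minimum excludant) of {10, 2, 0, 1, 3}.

4

The values 0, 1, 2, 3 are all present; 4 is the first non-negative integer missing from the set.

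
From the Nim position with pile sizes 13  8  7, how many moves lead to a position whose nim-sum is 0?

1

Bitwise XOR of the heap sizes:
  1101  (13)
  1000  (8)
  0111  (7)
  ----
  0010  (2)
The overall nim-sum is X = 2. A pile of size p has a winning move iff p XOR X < p (reduce it to p XOR X).
  13: 13 XOR 2 = 15 ≥ 13 — no move.
  8: 8 XOR 2 = 10 ≥ 8 — no move.
  7: 7 XOR 2 = 5 < 7 — winning move (to 5).
That gives 1 winning move.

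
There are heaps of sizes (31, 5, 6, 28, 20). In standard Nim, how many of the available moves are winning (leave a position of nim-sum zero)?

3

Bitwise XOR of the heap sizes:
  11111  (31)
  00101  (5)
  00110  (6)
  11100  (28)
  10100  (20)
  -----
  10100  (20)
The overall nim-sum is X = 20. A heap of size p has a winning move iff p XOR X < p (reduce it to p XOR X).
  31: 31 XOR 20 = 11 < 31 — winning move (to 11).
  5: 5 XOR 20 = 17 ≥ 5 — no move.
  6: 6 XOR 20 = 18 ≥ 6 — no move.
  28: 28 XOR 20 = 8 < 28 — winning move (to 8).
  20: 20 XOR 20 = 0 < 20 — winning move (to 0).
That gives 3 winning moves.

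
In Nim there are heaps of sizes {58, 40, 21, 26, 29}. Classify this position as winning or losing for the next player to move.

Losing position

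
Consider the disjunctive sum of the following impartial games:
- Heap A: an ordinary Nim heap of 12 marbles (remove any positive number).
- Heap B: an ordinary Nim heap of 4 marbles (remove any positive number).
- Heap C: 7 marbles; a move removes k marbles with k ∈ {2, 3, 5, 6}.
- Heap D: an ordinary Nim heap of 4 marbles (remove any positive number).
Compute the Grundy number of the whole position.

15

Heap A is a plain Nim heap of size 12, so its Grundy value is 12.
Heap B is a plain Nim heap of size 4, so its Grundy value is 4.
Build the Grundy sequence for heap C with g(k) = mex{g(k−s) : s ∈ {2, 3, 5, 6}, s ≤ k}:
k:     0  1  2  3  4  5  6  7
g(k):  0  0  1  1  2  2  3  3
So g(7) = 3.
Heap D is a plain Nim heap of size 4, so its Grundy value is 4.
The value of a disjunctive sum is the nim-sum of the parts.
Combined value = 12 XOR 4 XOR 3 XOR 4 = 15.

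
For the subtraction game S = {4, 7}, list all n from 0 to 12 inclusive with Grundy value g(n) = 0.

0, 1, 2, 3, 11, 12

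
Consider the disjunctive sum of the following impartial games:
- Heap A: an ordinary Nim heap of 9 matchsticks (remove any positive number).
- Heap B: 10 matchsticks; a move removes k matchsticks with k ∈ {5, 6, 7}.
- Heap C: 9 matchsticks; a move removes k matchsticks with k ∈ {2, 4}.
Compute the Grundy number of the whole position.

10

Heap A is a plain Nim heap of size 9, so its Grundy value is 9.
Grundy values for heap B (subtraction set {5, 6, 7}):
g(0) = mex{} = 0
g(1) = mex{} = 0
g(2) = mex{} = 0
g(3) = mex{} = 0
g(4) = mex{} = 0
g(5) = mex{0} = 1
g(6) = mex{0} = 1
g(7) = mex{0} = 1
g(8) = mex{0} = 1
g(9) = mex{0} = 1
g(10) = mex{0,1} = 2
So g(10) = 2.
For heap C, compute g(0), g(1), … with moves {2, 4}:
g(0) = mex{} = 0
g(1) = mex{} = 0
g(2) = mex{0} = 1
g(3) = mex{0} = 1
g(4) = mex{0,1} = 2
g(5) = mex{0,1} = 2
g(6) = mex{1,2} = 0
g(7) = mex{1,2} = 0
g(8) = mex{0,2} = 1
g(9) = mex{0,2} = 1
So g(9) = 1.
The value of a disjunctive sum is the nim-sum of the parts.
Combined value = 9 XOR 2 XOR 1 = 10.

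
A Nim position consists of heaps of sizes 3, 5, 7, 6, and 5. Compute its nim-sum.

2

Compute the nim-sum pairwise:
3 ⊕ 5 = 6
6 ⊕ 7 = 1
1 ⊕ 6 = 7
7 ⊕ 5 = 2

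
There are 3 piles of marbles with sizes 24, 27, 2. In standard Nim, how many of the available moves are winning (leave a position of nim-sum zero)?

Nim-sum: 24 XOR 27 XOR 2 = 1.
The overall nim-sum is X = 1. A pile of size p has a winning move iff p XOR X < p (reduce it to p XOR X).
  24: 24 XOR 1 = 25 ≥ 24 — no move.
  27: 27 XOR 1 = 26 < 27 — winning move (to 26).
  2: 2 XOR 1 = 3 ≥ 2 — no move.
That gives 1 winning move.

1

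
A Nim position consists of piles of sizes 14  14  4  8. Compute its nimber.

12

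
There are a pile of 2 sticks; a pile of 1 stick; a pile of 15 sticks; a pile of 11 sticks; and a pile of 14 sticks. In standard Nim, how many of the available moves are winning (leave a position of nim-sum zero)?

3

Bitwise XOR of the heap sizes:
  0010  (2)
  0001  (1)
  1111  (15)
  1011  (11)
  1110  (14)
  ----
  1001  (9)
The overall nim-sum is X = 9. A pile of size p has a winning move iff p XOR X < p (reduce it to p XOR X).
  2: 2 XOR 9 = 11 ≥ 2 — no move.
  1: 1 XOR 9 = 8 ≥ 1 — no move.
  15: 15 XOR 9 = 6 < 15 — winning move (to 6).
  11: 11 XOR 9 = 2 < 11 — winning move (to 2).
  14: 14 XOR 9 = 7 < 14 — winning move (to 7).
That gives 3 winning moves.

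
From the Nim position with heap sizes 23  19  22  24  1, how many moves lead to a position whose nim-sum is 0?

Nim-sum: 23 ^ 19 ^ 22 ^ 24 ^ 1 = 11.
The overall nim-sum is X = 11. A heap of size p has a winning move iff p XOR X < p (reduce it to p XOR X).
  23: 23 XOR 11 = 28 ≥ 23 — no move.
  19: 19 XOR 11 = 24 ≥ 19 — no move.
  22: 22 XOR 11 = 29 ≥ 22 — no move.
  24: 24 XOR 11 = 19 < 24 — winning move (to 19).
  1: 1 XOR 11 = 10 ≥ 1 — no move.
That gives 1 winning move.

1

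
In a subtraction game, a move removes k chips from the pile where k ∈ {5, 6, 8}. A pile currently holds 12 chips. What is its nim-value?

Build the Grundy sequence with g(k) = mex{g(k−s) : s ∈ {5, 6, 8}, s ≤ k}:
g(0) = mex{} = 0
g(1) = mex{} = 0
g(2) = mex{} = 0
g(3) = mex{} = 0
g(4) = mex{} = 0
g(5) = mex{0} = 1
g(6) = mex{0} = 1
g(7) = mex{0} = 1
g(8) = mex{0} = 1
g(9) = mex{0} = 1
g(10) = mex{0,1} = 2
g(11) = mex{0,1} = 2
g(12) = mex{0,1} = 2
So g(12) = 2.

2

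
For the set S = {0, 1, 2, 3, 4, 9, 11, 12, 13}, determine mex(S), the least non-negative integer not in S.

The values 0, 1, 2, 3, 4 are all present; 5 is the first non-negative integer missing from the set.

5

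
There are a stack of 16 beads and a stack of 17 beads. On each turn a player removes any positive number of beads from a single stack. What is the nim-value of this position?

Compute the nim-sum pairwise:
16 ⊕ 17 = 1

1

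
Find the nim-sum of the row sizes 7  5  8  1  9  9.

11

Nim-sum: 7 ⊕ 5 ⊕ 8 ⊕ 1 ⊕ 9 ⊕ 9 = 11.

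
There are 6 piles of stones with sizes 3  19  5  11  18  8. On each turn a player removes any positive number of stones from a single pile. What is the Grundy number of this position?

4

In binary:
  00011  (3)
  10011  (19)
  00101  (5)
  01011  (11)
  10010  (18)
  01000  (8)
  -----
  00100  (4)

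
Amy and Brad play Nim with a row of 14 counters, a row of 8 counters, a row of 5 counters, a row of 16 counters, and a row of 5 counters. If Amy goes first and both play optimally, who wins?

Amy wins

Nim-sum: 14 XOR 8 XOR 5 XOR 16 XOR 5 = 22.
The nim-sum is 22 ≠ 0, so this is an N-position: the player to move can win; Amy has a winning move.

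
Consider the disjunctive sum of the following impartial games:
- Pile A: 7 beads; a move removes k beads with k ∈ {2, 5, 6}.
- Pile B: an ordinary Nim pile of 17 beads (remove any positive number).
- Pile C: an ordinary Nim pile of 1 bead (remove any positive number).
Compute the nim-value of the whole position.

For pile A, compute g(0), g(1), … with moves {2, 5, 6}:
g(0) = mex{} = 0
g(1) = mex{} = 0
g(2) = mex{0} = 1
g(3) = mex{0} = 1
g(4) = mex{1} = 0
g(5) = mex{0,1} = 2
g(6) = mex{0} = 1
g(7) = mex{0,1,2} = 3
So g(7) = 3.
Pile B is a plain Nim pile of size 17, so its Grundy value is 17.
Pile C is a plain Nim pile of size 1, so its Grundy value is 1.
By the Sprague-Grundy theorem, the Grundy value of a sum of independent games is the XOR of the component values.
Combined value = 3 ⊕ 17 ⊕ 1 = 19.

19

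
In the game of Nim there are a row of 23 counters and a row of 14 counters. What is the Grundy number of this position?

25

In binary:
  10111  (23)
  01110  (14)
  -----
  11001  (25)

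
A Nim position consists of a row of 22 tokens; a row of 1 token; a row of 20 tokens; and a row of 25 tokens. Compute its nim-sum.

In binary:
  10110  (22)
  00001  (1)
  10100  (20)
  11001  (25)
  -----
  11010  (26)

26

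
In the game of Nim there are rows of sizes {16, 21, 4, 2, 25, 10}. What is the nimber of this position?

16

Nim-sum: 16 ^ 21 ^ 4 ^ 2 ^ 25 ^ 10 = 16.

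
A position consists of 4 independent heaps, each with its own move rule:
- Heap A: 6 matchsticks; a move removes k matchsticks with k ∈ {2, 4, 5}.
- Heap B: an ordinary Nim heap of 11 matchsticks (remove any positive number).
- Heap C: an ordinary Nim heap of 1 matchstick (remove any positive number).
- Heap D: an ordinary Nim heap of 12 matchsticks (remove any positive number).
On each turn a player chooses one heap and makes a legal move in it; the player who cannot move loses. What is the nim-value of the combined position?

For heap A, compute g(0), g(1), … with moves {2, 4, 5}:
k:     0  1  2  3  4  5  6
g(k):  0  0  1  1  2  2  3
So g(6) = 3.
Heap B is a plain Nim heap of size 11, so its Grundy value is 11.
Heap C is a plain Nim heap of size 1, so its Grundy value is 1.
Heap D is a plain Nim heap of size 12, so its Grundy value is 12.
The value of a disjunctive sum is the nim-sum of the parts.
Combined value = 3 ⊕ 11 ⊕ 1 ⊕ 12 = 5.

5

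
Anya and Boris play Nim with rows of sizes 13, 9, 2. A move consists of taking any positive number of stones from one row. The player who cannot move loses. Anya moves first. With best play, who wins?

Anya wins

Nim-sum: 13 XOR 9 XOR 2 = 6.
The nim-sum is 6 ≠ 0, so this is an N-position: the player to move can win; Anya has a winning move.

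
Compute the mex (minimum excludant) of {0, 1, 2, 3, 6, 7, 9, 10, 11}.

The values 0, 1, 2, 3 are all present; 4 is the first non-negative integer missing from the set.

4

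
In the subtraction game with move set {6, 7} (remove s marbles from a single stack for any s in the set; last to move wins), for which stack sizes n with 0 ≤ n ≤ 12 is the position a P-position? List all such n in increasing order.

0, 1, 2, 3, 4, 5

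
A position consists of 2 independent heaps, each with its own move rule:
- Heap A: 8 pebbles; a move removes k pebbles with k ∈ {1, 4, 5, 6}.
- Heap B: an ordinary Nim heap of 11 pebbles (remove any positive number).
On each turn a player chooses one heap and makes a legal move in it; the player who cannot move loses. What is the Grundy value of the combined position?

15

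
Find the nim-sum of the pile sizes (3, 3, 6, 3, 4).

Nim-sum: 3 XOR 3 XOR 6 XOR 3 XOR 4 = 1.

1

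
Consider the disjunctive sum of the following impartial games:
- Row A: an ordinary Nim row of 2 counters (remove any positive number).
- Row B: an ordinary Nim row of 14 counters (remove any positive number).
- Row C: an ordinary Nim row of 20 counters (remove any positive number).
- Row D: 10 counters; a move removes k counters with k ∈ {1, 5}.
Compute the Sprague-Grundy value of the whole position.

Row A is a plain Nim row of size 2, so its Grundy value is 2.
Row B is a plain Nim row of size 14, so its Grundy value is 14.
Row C is a plain Nim row of size 20, so its Grundy value is 20.
Grundy values for row D (subtraction set {1, 5}):
k:     0  1  2  3  4  5  6  7  8  9 10
g(k):  0  1  0  1  0  1  0  1  0  1  0
So g(10) = 0.
The value of a disjunctive sum is the nim-sum of the parts.
Combined value = 2 ⊕ 14 ⊕ 20 ⊕ 0 = 24.

24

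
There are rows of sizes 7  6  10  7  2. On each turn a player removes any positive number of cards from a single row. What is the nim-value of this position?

14

Nim-sum: 7 ⊕ 6 ⊕ 10 ⊕ 7 ⊕ 2 = 14.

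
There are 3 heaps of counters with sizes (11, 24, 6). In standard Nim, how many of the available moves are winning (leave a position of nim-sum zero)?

1

Nim-sum: 11 ^ 24 ^ 6 = 21.
The overall nim-sum is X = 21. A heap of size p has a winning move iff p XOR X < p (reduce it to p XOR X).
  11: 11 XOR 21 = 30 ≥ 11 — no move.
  24: 24 XOR 21 = 13 < 24 — winning move (to 13).
  6: 6 XOR 21 = 19 ≥ 6 — no move.
That gives 1 winning move.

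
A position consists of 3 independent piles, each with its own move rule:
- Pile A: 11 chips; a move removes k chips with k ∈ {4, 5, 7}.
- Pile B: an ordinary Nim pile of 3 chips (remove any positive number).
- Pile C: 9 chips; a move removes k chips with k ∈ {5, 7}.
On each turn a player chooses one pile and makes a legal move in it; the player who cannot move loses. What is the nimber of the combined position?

For pile A, compute g(0), g(1), … with moves {4, 5, 7}:
k:     0  1  2  3  4  5  6  7  8  9 10 11
g(k):  0  0  0  0  1  1  1  1  2  2  2  0
So g(11) = 0.
Pile B is a plain Nim pile of size 3, so its Grundy value is 3.
Grundy values for pile C (subtraction set {5, 7}):
g(0) = mex{} = 0
g(1) = mex{} = 0
g(2) = mex{} = 0
g(3) = mex{} = 0
g(4) = mex{} = 0
g(5) = mex{0} = 1
g(6) = mex{0} = 1
g(7) = mex{0} = 1
g(8) = mex{0} = 1
g(9) = mex{0} = 1
So g(9) = 1.
By the Sprague-Grundy theorem, the Grundy value of a sum of independent games is the XOR of the component values.
Combined value = 0 ⊕ 3 ⊕ 1 = 2.

2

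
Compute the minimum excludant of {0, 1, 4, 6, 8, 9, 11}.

2

The values 0, 1 are all present; 2 is the first non-negative integer missing from the set.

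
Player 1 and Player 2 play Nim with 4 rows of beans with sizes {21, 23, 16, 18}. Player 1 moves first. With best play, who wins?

Write each in binary and XOR column by column:
  10101  (21)
  10111  (23)
  10000  (16)
  10010  (18)
  -----
  00000  (0)
The nim-sum is 0, so this is a P-position: the player to move is in a losing position under optimal play; Player 1 is about to move from it and so loses — Player 2 wins.

Player 2 wins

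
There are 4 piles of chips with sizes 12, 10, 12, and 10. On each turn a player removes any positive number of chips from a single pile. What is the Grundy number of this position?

Write each in binary and XOR column by column:
  1100  (12)
  1010  (10)
  1100  (12)
  1010  (10)
  ----
  0000  (0)

0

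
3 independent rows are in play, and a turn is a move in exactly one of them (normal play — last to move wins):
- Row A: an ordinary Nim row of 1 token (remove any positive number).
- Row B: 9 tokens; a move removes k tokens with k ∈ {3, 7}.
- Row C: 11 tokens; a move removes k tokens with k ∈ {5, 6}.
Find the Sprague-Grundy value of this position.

Row A is a plain Nim row of size 1, so its Grundy value is 1.
Build the Grundy sequence for row B with g(k) = mex{g(k−s) : s ∈ {3, 7}, s ≤ k}:
k:     0  1  2  3  4  5  6  7  8  9
g(k):  0  0  0  1  1  1  0  2  2  1
So g(9) = 1.
Grundy values for row C (subtraction set {5, 6}):
g(0) = mex{} = 0
g(1) = mex{} = 0
g(2) = mex{} = 0
g(3) = mex{} = 0
g(4) = mex{} = 0
g(5) = mex{0} = 1
g(6) = mex{0} = 1
g(7) = mex{0} = 1
g(8) = mex{0} = 1
g(9) = mex{0} = 1
g(10) = mex{0,1} = 2
g(11) = mex{1} = 0
So g(11) = 0.
The value of a disjunctive sum is the nim-sum of the parts.
Combined value = 1 ⊕ 1 ⊕ 0 = 0.

0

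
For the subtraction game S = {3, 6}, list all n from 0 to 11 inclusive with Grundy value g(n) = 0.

0, 1, 2, 9, 10, 11

Build the Grundy sequence with g(k) = mex{g(k−s) : s ∈ {3, 6}, s ≤ k}:
k:     0  1  2  3  4  5  6  7  8  9 10 11
g(k):  0  0  0  1  1  1  2  2  2  0  0  0
The P-positions (g = 0) in 0..11 are 0, 1, 2, 9, 10, 11.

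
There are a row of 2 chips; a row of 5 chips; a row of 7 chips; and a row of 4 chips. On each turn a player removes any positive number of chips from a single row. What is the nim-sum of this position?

4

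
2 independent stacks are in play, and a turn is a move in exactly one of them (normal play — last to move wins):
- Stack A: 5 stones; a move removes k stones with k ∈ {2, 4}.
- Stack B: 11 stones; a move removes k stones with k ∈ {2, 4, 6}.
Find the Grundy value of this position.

3

For stack A, compute g(0), g(1), … with moves {2, 4}:
g(0) = mex{} = 0
g(1) = mex{} = 0
g(2) = mex{0} = 1
g(3) = mex{0} = 1
g(4) = mex{0,1} = 2
g(5) = mex{0,1} = 2
So g(5) = 2.
Grundy values for stack B (subtraction set {2, 4, 6}):
g(0) = mex{} = 0
g(1) = mex{} = 0
g(2) = mex{0} = 1
g(3) = mex{0} = 1
g(4) = mex{0,1} = 2
g(5) = mex{0,1} = 2
g(6) = mex{0,1,2} = 3
g(7) = mex{0,1,2} = 3
g(8) = mex{1,2,3} = 0
g(9) = mex{1,2,3} = 0
g(10) = mex{0,2,3} = 1
g(11) = mex{0,2,3} = 1
So g(11) = 1.
By the Sprague-Grundy theorem, the Grundy value of a sum of independent games is the XOR of the component values.
Combined value = 2 XOR 1 = 3.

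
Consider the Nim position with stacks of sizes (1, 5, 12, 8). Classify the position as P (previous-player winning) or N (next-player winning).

Nim-sum: 1 XOR 5 XOR 12 XOR 8 = 0.
The nim-sum is 0, so this is a P-position: the player to move is in a losing position under optimal play.

P-position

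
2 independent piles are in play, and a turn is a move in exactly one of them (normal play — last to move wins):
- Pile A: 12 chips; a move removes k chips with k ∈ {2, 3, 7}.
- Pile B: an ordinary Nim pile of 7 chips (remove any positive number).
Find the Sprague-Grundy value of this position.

Build the Grundy sequence for pile A with g(k) = mex{g(k−s) : s ∈ {2, 3, 7}, s ≤ k}:
g(0) = mex{} = 0
g(1) = mex{} = 0
g(2) = mex{0} = 1
g(3) = mex{0} = 1
g(4) = mex{0,1} = 2
g(5) = mex{1} = 0
g(6) = mex{1,2} = 0
g(7) = mex{0,2} = 1
g(8) = mex{0} = 1
g(9) = mex{0,1} = 2
g(10) = mex{1} = 0
g(11) = mex{1,2} = 0
g(12) = mex{0,2} = 1
So g(12) = 1.
Pile B is a plain Nim pile of size 7, so its Grundy value is 7.
The value of a disjunctive sum is the nim-sum of the parts.
Combined value = 1 ⊕ 7 = 6.

6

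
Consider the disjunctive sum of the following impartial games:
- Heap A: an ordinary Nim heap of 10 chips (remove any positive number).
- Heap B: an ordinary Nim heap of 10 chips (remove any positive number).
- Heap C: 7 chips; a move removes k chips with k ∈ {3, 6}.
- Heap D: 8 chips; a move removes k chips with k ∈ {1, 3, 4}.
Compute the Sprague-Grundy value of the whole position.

Heap A is a plain Nim heap of size 10, so its Grundy value is 10.
Heap B is a plain Nim heap of size 10, so its Grundy value is 10.
Build the Grundy sequence for heap C with g(k) = mex{g(k−s) : s ∈ {3, 6}, s ≤ k}:
g(0) = mex{} = 0
g(1) = mex{} = 0
g(2) = mex{} = 0
g(3) = mex{0} = 1
g(4) = mex{0} = 1
g(5) = mex{0} = 1
g(6) = mex{0,1} = 2
g(7) = mex{0,1} = 2
So g(7) = 2.
For heap D, compute g(0), g(1), … with moves {1, 3, 4}:
g(0) = mex{} = 0
g(1) = mex{0} = 1
g(2) = mex{1} = 0
g(3) = mex{0} = 1
g(4) = mex{0,1} = 2
g(5) = mex{0,1,2} = 3
g(6) = mex{0,1,3} = 2
g(7) = mex{1,2} = 0
g(8) = mex{0,2,3} = 1
So g(8) = 1.
By the Sprague-Grundy theorem, the Grundy value of a sum of independent games is the XOR of the component values.
Combined value = 10 XOR 10 XOR 2 XOR 1 = 3.

3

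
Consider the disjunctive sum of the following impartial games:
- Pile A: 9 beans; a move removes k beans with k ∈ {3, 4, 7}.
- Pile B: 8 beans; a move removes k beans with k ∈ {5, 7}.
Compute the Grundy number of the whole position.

For pile A, compute g(0), g(1), … with moves {3, 4, 7}:
k:     0  1  2  3  4  5  6  7  8  9
g(k):  0  0  0  1  1  1  2  2  2  3
So g(9) = 3.
Grundy values for pile B (subtraction set {5, 7}):
g(0) = mex{} = 0
g(1) = mex{} = 0
g(2) = mex{} = 0
g(3) = mex{} = 0
g(4) = mex{} = 0
g(5) = mex{0} = 1
g(6) = mex{0} = 1
g(7) = mex{0} = 1
g(8) = mex{0} = 1
So g(8) = 1.
By the Sprague-Grundy theorem, the Grundy value of a sum of independent games is the XOR of the component values.
Combined value = 3 ⊕ 1 = 2.

2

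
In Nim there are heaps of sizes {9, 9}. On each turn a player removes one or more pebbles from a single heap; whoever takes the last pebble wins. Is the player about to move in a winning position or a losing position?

In binary:
  1001  (9)
  1001  (9)
  ----
  0000  (0)
The nim-sum is 0, so this is a P-position: the player to move is in a losing position under optimal play.

Losing position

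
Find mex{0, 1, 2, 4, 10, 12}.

The values 0, 1, 2 are all present; 3 is the first non-negative integer missing from the set.

3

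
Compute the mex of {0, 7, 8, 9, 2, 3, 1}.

4

The values 0, 1, 2, 3 are all present; 4 is the first non-negative integer missing from the set.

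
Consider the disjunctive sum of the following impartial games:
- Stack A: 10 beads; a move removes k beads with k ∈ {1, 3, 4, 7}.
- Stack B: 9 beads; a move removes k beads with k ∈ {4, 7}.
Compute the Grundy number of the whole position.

Build the Grundy sequence for stack A with g(k) = mex{g(k−s) : s ∈ {1, 3, 4, 7}, s ≤ k}:
k:     0  1  2  3  4  5  6  7  8  9 10
g(k):  0  1  0  1  2  3  2  3  0  1  0
So g(10) = 0.
Build the Grundy sequence for stack B with g(k) = mex{g(k−s) : s ∈ {4, 7}, s ≤ k}:
g(0) = mex{} = 0
g(1) = mex{} = 0
g(2) = mex{} = 0
g(3) = mex{} = 0
g(4) = mex{0} = 1
g(5) = mex{0} = 1
g(6) = mex{0} = 1
g(7) = mex{0} = 1
g(8) = mex{0,1} = 2
g(9) = mex{0,1} = 2
So g(9) = 2.
The value of a disjunctive sum is the nim-sum of the parts.
Combined value = 0 ⊕ 2 = 2.

2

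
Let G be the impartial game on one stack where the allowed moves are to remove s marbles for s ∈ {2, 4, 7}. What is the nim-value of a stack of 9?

Build the Grundy sequence with g(k) = mex{g(k−s) : s ∈ {2, 4, 7}, s ≤ k}:
g(0) = mex{} = 0
g(1) = mex{} = 0
g(2) = mex{0} = 1
g(3) = mex{0} = 1
g(4) = mex{0,1} = 2
g(5) = mex{0,1} = 2
g(6) = mex{1,2} = 0
g(7) = mex{0,1,2} = 3
g(8) = mex{0,2} = 1
g(9) = mex{1,2,3} = 0
So g(9) = 0.

0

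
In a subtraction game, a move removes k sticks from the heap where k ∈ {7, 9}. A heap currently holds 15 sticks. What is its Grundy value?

2

Grundy values for subtraction set {7, 9}:
k:     0  1  2  3  4  5  6  7  8  9 10 11 12 13 14 15
g(k):  0  0  0  0  0  0  0  1  1  1  1  1  1  1  2  2
So g(15) = 2.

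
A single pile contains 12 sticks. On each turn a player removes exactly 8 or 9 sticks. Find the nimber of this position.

1

Compute g(0), g(1), … for moves {8, 9}:
k:     0  1  2  3  4  5  6  7  8  9 10 11 12
g(k):  0  0  0  0  0  0  0  0  1  1  1  1  1
So g(12) = 1.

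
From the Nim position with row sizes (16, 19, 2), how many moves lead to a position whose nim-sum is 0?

1

Nim-sum: 16 ^ 19 ^ 2 = 1.
The overall nim-sum is X = 1. A row of size p has a winning move iff p XOR X < p (reduce it to p XOR X).
  16: 16 XOR 1 = 17 ≥ 16 — no move.
  19: 19 XOR 1 = 18 < 19 — winning move (to 18).
  2: 2 XOR 1 = 3 ≥ 2 — no move.
That gives 1 winning move.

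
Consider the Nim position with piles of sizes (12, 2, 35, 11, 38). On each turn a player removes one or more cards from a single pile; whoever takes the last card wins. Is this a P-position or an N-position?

P-position

Nim-sum: 12 ^ 2 ^ 35 ^ 11 ^ 38 = 0.
The nim-sum is 0, so this is a P-position: the player to move is in a losing position under optimal play.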